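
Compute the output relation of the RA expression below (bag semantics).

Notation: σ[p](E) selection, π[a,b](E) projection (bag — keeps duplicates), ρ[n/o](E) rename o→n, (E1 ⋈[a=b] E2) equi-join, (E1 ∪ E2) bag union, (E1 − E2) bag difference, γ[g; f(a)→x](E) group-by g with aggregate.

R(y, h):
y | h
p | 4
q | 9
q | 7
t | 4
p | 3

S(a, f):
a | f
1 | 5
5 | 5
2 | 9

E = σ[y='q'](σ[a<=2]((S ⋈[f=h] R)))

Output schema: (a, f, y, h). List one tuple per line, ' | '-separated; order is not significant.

Subexpression sizes:
  S → 3
  R → 5
  (S ⋈[f=h] R) → 1
  σ[a<=2]((S ⋈[f=h] R)) → 1
  σ[y='q'](σ[a<=2]((S ⋈[f=h] R))) → 1

== RESULT ==
a | f | y | h
2 | 9 | q | 9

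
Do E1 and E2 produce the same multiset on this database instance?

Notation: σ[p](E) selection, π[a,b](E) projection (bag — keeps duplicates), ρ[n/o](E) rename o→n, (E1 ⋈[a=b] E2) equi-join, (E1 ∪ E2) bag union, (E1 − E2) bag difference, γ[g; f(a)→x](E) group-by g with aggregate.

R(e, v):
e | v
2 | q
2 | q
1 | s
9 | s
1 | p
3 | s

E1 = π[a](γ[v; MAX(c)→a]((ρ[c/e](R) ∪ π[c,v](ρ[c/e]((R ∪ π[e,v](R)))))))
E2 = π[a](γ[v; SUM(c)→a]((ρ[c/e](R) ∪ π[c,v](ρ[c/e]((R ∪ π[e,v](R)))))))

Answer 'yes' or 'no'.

E1 row counts bottom-up:
  R → 6
  ρ[c/e](R) → 6
  R → 6
  R → 6
  π[e,v](R) → 6
  (R ∪ π[e,v](R)) → 12
  ρ[c/e]((R ∪ π[e,v](R))) → 12
  π[c,v](ρ[c/e]((R ∪ π[e,v](R)))) → 12
  (ρ[c/e](R) ∪ π[c,v](ρ[c/e]((R ∪ π[e,v](R))))) → 18
  γ[v; MAX(c)→a]((ρ[c/e](R) ∪ π[c,v](ρ[c/e]((R ∪ π[e,v](R)))))) → 3
  π[a](γ[v; MAX(c)→a]((ρ[c/e](R) ∪ π[c,v](ρ[c/e]((R ∪ π[e,v](R))))))) → 3
E2 row counts bottom-up:
  R → 6
  ρ[c/e](R) → 6
  R → 6
  R → 6
  π[e,v](R) → 6
  (R ∪ π[e,v](R)) → 12
  ρ[c/e]((R ∪ π[e,v](R))) → 12
  π[c,v](ρ[c/e]((R ∪ π[e,v](R)))) → 12
  (ρ[c/e](R) ∪ π[c,v](ρ[c/e]((R ∪ π[e,v](R))))) → 18
  γ[v; SUM(c)→a]((ρ[c/e](R) ∪ π[c,v](ρ[c/e]((R ∪ π[e,v](R)))))) → 3
  π[a](γ[v; SUM(c)→a]((ρ[c/e](R) ∪ π[c,v](ρ[c/e]((R ∪ π[e,v](R))))))) → 3

E1 result:
a
1
2
9
E2 result:
a
3
12
39
Witness: (1,) appears 1× in E1 but 0× in E2.

no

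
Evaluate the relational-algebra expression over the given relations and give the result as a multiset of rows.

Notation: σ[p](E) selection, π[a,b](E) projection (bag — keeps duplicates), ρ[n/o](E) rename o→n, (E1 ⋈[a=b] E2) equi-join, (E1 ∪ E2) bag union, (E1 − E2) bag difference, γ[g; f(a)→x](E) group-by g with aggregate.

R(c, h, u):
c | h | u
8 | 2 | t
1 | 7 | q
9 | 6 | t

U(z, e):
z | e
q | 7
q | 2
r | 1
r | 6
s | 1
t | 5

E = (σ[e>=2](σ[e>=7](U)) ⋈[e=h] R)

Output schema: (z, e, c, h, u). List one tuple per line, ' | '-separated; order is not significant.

Row counts bottom-up:
  U → 6
  σ[e>=7](U) → 1
  σ[e>=2](σ[e>=7](U)) → 1
  R → 3
  (σ[e>=2](σ[e>=7](U)) ⋈[e=h] R) → 1

== RESULT ==
z | e | c | h | u
q | 7 | 1 | 7 | q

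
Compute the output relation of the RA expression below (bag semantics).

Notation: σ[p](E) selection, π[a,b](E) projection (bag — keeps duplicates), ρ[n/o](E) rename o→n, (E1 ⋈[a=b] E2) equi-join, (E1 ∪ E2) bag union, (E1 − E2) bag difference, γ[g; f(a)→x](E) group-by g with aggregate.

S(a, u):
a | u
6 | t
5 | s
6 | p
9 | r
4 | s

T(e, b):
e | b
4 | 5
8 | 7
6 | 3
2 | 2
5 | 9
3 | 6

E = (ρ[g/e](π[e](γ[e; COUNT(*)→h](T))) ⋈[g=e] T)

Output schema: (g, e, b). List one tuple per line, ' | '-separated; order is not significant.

Per-node cardinality:
  T → 6
  γ[e; COUNT(*)→h](T) → 6
  π[e](γ[e; COUNT(*)→h](T)) → 6
  ρ[g/e](π[e](γ[e; COUNT(*)→h](T))) → 6
  T → 6
  (ρ[g/e](π[e](γ[e; COUNT(*)→h](T))) ⋈[g=e] T) → 6

== RESULT ==
g | e | b
2 | 2 | 2
3 | 3 | 6
4 | 4 | 5
5 | 5 | 9
6 | 6 | 3
8 | 8 | 7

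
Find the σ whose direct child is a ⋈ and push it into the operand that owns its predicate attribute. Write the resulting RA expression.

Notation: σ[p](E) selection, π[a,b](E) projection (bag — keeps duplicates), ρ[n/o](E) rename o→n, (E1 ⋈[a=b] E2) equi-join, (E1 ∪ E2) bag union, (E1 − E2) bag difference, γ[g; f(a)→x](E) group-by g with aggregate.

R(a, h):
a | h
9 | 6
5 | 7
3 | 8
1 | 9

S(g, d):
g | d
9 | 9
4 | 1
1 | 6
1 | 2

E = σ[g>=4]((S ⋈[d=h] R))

σ filters on g, owned by the left side.
E' = (σ[g>=4](S) ⋈[d=h] R)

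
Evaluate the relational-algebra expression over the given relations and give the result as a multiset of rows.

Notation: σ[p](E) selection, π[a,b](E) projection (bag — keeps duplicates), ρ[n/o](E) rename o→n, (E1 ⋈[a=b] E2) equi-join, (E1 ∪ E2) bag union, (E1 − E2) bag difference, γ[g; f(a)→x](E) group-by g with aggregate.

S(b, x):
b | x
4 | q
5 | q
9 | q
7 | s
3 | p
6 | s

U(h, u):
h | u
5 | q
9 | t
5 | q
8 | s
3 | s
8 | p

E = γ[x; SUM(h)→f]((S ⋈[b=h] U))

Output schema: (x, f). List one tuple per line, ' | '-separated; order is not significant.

Row counts bottom-up:
  S → 6
  U → 6
  (S ⋈[b=h] U) → 4
  γ[x; SUM(h)→f]((S ⋈[b=h] U)) → 2

== RESULT ==
x | f
p | 3
q | 19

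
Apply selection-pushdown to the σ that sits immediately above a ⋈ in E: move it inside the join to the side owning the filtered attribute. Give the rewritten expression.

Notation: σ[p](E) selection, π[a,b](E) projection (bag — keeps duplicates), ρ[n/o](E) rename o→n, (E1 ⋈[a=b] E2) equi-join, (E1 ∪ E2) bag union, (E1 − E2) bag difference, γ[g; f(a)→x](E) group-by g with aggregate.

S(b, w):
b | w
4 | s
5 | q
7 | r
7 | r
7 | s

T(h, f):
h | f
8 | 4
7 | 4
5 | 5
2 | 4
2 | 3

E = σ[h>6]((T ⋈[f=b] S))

σ filters on h, owned by the left side.
E' = (σ[h>6](T) ⋈[f=b] S)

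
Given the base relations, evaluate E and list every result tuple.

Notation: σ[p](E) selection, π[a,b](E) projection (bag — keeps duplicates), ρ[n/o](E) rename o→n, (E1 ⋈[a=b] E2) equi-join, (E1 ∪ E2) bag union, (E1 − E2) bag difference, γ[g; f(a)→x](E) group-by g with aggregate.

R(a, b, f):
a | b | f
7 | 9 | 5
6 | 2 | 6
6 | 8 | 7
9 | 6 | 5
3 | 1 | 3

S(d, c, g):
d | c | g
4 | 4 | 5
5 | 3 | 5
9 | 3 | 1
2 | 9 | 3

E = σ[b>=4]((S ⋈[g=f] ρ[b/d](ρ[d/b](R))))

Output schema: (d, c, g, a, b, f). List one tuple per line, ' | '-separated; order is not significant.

Per-node cardinality:
  S → 4
  R → 5
  ρ[d/b](R) → 5
  ρ[b/d](ρ[d/b](R)) → 5
  (S ⋈[g=f] ρ[b/d](ρ[d/b](R))) → 5
  σ[b>=4]((S ⋈[g=f] ρ[b/d](ρ[d/b](R)))) → 4

== RESULT ==
d | c | g | a | b | f
4 | 4 | 5 | 7 | 9 | 5
4 | 4 | 5 | 9 | 6 | 5
5 | 3 | 5 | 7 | 9 | 5
5 | 3 | 5 | 9 | 6 | 5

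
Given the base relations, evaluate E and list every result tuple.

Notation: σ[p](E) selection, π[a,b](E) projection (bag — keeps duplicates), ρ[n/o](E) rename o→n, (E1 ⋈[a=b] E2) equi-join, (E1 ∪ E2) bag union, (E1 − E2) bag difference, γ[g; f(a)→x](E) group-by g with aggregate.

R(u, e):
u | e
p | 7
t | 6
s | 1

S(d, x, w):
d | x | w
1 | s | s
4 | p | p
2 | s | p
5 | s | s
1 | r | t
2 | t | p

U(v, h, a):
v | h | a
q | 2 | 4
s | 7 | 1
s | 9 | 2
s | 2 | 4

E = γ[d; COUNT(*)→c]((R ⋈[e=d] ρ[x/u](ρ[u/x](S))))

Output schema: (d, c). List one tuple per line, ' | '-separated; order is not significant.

Subexpression sizes:
  R → 3
  S → 6
  ρ[u/x](S) → 6
  ρ[x/u](ρ[u/x](S)) → 6
  (R ⋈[e=d] ρ[x/u](ρ[u/x](S))) → 2
  γ[d; COUNT(*)→c]((R ⋈[e=d] ρ[x/u](ρ[u/x](S)))) → 1

== RESULT ==
d | c
1 | 2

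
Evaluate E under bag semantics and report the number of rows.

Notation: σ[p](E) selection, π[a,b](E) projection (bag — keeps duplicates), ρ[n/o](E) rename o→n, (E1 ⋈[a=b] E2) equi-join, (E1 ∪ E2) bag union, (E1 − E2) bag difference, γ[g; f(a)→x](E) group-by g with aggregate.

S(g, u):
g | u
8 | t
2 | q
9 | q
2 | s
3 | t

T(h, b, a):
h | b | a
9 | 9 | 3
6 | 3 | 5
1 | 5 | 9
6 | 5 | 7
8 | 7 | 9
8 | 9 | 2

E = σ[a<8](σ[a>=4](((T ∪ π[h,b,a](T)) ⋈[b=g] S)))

Subexpression sizes:
  T → 6
  T → 6
  π[h,b,a](T) → 6
  (T ∪ π[h,b,a](T)) → 12
  S → 5
  ((T ∪ π[h,b,a](T)) ⋈[b=g] S) → 6
  σ[a>=4](((T ∪ π[h,b,a](T)) ⋈[b=g] S)) → 2
  σ[a<8](σ[a>=4](((T ∪ π[h,b,a](T)) ⋈[b=g] S))) → 2

|E| = 2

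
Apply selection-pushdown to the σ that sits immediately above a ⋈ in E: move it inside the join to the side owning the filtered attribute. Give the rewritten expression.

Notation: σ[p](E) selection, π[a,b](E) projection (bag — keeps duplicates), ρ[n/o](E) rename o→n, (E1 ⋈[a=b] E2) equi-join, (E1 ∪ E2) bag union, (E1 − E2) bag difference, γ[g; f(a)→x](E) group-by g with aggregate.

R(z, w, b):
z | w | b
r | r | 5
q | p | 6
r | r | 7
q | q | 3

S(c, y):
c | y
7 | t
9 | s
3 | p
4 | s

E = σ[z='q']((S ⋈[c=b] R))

σ filters on z, owned by the right side.
E' = (S ⋈[c=b] σ[z='q'](R))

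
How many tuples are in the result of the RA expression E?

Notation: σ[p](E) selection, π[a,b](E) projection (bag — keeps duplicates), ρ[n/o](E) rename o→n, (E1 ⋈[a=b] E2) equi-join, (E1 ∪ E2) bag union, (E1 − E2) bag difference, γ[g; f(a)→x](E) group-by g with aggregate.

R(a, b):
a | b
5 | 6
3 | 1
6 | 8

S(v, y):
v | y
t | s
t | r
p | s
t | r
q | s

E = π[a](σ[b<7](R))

Subexpression sizes:
  R → 3
  σ[b<7](R) → 2
  π[a](σ[b<7](R)) → 2

|E| = 2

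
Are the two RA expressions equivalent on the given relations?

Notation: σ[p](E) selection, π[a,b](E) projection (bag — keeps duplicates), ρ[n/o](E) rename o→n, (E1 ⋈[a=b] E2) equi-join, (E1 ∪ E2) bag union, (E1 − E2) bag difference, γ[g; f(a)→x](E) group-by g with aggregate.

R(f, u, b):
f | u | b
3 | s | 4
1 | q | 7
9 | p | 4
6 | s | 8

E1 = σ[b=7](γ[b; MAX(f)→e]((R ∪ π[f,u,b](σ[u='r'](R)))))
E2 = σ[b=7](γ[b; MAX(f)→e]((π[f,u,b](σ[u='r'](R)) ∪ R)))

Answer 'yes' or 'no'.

E1 row counts bottom-up:
  R → 4
  R → 4
  σ[u='r'](R) → 0
  π[f,u,b](σ[u='r'](R)) → 0
  (R ∪ π[f,u,b](σ[u='r'](R))) → 4
  γ[b; MAX(f)→e]((R ∪ π[f,u,b](σ[u='r'](R)))) → 3
  σ[b=7](γ[b; MAX(f)→e]((R ∪ π[f,u,b](σ[u='r'](R))))) → 1
E2 row counts bottom-up:
  R → 4
  σ[u='r'](R) → 0
  π[f,u,b](σ[u='r'](R)) → 0
  R → 4
  (π[f,u,b](σ[u='r'](R)) ∪ R) → 4
  γ[b; MAX(f)→e]((π[f,u,b](σ[u='r'](R)) ∪ R)) → 3
  σ[b=7](γ[b; MAX(f)→e]((π[f,u,b](σ[u='r'](R)) ∪ R))) → 1

E1 and E2 produce the same multiset:
b | e
7 | 1

yes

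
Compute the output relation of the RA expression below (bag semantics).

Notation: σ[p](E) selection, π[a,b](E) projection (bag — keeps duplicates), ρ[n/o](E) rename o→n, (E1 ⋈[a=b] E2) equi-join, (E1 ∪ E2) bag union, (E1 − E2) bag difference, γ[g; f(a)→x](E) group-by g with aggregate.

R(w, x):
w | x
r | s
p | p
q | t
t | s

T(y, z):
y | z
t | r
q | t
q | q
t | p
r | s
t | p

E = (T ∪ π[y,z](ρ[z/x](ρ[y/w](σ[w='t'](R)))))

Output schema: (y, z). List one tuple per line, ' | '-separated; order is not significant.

Row counts bottom-up:
  T → 6
  R → 4
  σ[w='t'](R) → 1
  ρ[y/w](σ[w='t'](R)) → 1
  ρ[z/x](ρ[y/w](σ[w='t'](R))) → 1
  π[y,z](ρ[z/x](ρ[y/w](σ[w='t'](R)))) → 1
  (T ∪ π[y,z](ρ[z/x](ρ[y/w](σ[w='t'](R))))) → 7

== RESULT ==
y | z
q | q
q | t
r | s
t | p
t | p
t | r
t | s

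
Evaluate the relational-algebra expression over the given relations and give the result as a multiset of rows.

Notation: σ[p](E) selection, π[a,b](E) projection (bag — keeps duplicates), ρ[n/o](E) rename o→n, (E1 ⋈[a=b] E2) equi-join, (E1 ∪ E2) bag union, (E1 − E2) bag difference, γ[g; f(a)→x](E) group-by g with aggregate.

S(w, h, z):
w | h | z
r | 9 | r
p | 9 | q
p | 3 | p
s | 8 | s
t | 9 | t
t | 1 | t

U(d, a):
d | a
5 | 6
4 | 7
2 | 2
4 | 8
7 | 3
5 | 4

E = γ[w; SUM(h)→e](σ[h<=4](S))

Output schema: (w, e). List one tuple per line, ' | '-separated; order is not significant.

Row counts bottom-up:
  S → 6
  σ[h<=4](S) → 2
  γ[w; SUM(h)→e](σ[h<=4](S)) → 2

== RESULT ==
w | e
p | 3
t | 1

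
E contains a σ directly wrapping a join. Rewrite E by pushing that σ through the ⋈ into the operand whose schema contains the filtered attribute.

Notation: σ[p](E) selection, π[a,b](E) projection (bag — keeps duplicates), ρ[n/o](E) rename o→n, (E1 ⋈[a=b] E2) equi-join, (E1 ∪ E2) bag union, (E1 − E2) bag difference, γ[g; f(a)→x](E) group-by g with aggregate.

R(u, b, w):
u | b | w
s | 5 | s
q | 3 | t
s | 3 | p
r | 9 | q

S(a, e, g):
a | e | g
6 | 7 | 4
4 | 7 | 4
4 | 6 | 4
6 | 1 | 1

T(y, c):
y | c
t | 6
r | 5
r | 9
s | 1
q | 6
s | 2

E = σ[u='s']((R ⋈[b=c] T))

σ filters on u, owned by the left side.
E' = (σ[u='s'](R) ⋈[b=c] T)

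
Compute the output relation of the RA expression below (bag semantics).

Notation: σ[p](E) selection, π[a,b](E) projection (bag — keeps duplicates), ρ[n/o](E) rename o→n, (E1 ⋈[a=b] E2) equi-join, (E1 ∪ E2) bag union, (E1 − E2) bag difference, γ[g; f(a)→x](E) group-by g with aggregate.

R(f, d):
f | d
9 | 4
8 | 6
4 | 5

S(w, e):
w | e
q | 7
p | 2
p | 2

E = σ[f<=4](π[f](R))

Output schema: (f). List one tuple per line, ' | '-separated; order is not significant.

Row counts bottom-up:
  R → 3
  π[f](R) → 3
  σ[f<=4](π[f](R)) → 1

== RESULT ==
f
4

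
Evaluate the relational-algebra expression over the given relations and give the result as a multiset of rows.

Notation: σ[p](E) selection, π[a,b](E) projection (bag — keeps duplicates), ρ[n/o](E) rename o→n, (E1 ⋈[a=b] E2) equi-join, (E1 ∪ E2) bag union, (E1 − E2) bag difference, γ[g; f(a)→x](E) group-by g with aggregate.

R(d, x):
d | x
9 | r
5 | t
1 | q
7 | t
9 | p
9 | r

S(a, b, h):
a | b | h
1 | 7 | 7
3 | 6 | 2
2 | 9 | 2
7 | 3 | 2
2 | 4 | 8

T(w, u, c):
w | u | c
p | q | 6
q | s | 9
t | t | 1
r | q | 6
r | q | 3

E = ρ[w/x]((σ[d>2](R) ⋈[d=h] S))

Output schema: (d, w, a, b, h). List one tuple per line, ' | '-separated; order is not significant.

Subexpression sizes:
  R → 6
  σ[d>2](R) → 5
  S → 5
  (σ[d>2](R) ⋈[d=h] S) → 1
  ρ[w/x]((σ[d>2](R) ⋈[d=h] S)) → 1

== RESULT ==
d | w | a | b | h
7 | t | 1 | 7 | 7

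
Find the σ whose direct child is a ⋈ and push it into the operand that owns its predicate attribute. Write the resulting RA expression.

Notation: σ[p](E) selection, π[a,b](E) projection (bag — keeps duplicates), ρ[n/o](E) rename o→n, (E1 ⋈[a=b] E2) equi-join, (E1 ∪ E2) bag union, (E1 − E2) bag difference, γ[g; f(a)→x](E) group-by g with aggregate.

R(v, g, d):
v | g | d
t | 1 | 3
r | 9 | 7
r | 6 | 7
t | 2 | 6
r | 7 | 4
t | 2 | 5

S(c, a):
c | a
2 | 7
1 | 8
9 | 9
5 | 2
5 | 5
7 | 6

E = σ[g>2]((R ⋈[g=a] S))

σ filters on g, owned by the left side.
E' = (σ[g>2](R) ⋈[g=a] S)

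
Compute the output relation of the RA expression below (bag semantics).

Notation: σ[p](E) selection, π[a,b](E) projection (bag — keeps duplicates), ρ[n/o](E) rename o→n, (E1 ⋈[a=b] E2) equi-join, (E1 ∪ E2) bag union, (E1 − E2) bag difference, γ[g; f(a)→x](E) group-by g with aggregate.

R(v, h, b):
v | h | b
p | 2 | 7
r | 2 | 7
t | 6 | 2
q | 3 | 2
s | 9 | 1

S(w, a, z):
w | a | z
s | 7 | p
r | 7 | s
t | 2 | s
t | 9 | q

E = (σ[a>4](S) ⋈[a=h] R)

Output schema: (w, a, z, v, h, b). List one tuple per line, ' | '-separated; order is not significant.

Row counts bottom-up:
  S → 4
  σ[a>4](S) → 3
  R → 5
  (σ[a>4](S) ⋈[a=h] R) → 1

== RESULT ==
w | a | z | v | h | b
t | 9 | q | s | 9 | 1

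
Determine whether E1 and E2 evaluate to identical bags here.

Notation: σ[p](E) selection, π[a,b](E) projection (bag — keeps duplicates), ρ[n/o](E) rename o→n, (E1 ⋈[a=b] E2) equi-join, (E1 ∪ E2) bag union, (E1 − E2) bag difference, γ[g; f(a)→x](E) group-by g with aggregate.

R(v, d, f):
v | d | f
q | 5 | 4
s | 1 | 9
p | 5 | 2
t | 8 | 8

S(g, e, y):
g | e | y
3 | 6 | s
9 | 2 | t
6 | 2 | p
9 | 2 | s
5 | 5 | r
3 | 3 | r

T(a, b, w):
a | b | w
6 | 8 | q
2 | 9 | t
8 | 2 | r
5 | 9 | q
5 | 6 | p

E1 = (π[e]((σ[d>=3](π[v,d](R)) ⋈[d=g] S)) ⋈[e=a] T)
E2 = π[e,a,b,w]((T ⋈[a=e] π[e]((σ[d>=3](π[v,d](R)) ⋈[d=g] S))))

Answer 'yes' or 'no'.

E1 subexpression sizes:
  R → 4
  π[v,d](R) → 4
  σ[d>=3](π[v,d](R)) → 3
  S → 6
  (σ[d>=3](π[v,d](R)) ⋈[d=g] S) → 2
  π[e]((σ[d>=3](π[v,d](R)) ⋈[d=g] S)) → 2
  T → 5
  (π[e]((σ[d>=3](π[v,d](R)) ⋈[d=g] S)) ⋈[e=a] T) → 4
E2 subexpression sizes:
  T → 5
  R → 4
  π[v,d](R) → 4
  σ[d>=3](π[v,d](R)) → 3
  S → 6
  (σ[d>=3](π[v,d](R)) ⋈[d=g] S) → 2
  π[e]((σ[d>=3](π[v,d](R)) ⋈[d=g] S)) → 2
  (T ⋈[a=e] π[e]((σ[d>=3](π[v,d](R)) ⋈[d=g] S))) → 4
  π[e,a,b,w]((T ⋈[a=e] π[e]((σ[d>=3](π[v,d](R)) ⋈[d=g] S)))) → 4

E1 and E2 produce the same multiset:
e | a | b | w
5 | 5 | 6 | p
5 | 5 | 6 | p
5 | 5 | 9 | q
5 | 5 | 9 | q

yes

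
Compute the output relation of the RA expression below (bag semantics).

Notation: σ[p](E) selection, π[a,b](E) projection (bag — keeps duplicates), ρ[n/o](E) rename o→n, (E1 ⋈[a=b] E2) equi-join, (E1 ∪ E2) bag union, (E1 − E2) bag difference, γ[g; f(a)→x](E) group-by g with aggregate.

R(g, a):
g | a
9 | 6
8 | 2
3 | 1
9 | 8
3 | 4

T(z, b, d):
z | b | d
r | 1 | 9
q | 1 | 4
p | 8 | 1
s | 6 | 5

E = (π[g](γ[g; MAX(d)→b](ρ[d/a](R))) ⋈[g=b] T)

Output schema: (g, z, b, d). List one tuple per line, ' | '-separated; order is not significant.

Per-node cardinality:
  R → 5
  ρ[d/a](R) → 5
  γ[g; MAX(d)→b](ρ[d/a](R)) → 3
  π[g](γ[g; MAX(d)→b](ρ[d/a](R))) → 3
  T → 4
  (π[g](γ[g; MAX(d)→b](ρ[d/a](R))) ⋈[g=b] T) → 1

== RESULT ==
g | z | b | d
8 | p | 8 | 1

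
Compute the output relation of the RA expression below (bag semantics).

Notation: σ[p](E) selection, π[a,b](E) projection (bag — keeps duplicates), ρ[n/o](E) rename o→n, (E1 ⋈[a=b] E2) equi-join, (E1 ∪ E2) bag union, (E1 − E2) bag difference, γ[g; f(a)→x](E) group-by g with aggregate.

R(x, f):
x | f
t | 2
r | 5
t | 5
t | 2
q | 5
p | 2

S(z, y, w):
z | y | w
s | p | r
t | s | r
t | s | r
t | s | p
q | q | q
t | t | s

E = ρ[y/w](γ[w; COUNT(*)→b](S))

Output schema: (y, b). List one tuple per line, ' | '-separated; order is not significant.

Per-node cardinality:
  S → 6
  γ[w; COUNT(*)→b](S) → 4
  ρ[y/w](γ[w; COUNT(*)→b](S)) → 4

== RESULT ==
y | b
p | 1
q | 1
r | 3
s | 1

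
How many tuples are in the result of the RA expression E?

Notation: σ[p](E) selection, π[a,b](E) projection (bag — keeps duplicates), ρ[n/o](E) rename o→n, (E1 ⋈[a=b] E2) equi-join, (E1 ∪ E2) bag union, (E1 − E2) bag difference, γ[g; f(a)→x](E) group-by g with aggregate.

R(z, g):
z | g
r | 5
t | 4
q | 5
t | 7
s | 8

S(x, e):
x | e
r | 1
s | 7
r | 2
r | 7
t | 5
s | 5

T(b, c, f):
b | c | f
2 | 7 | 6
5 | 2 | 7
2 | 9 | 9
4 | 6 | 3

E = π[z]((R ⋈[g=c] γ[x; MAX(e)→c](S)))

Subexpression sizes:
  R → 5
  S → 6
  γ[x; MAX(e)→c](S) → 3
  (R ⋈[g=c] γ[x; MAX(e)→c](S)) → 4
  π[z]((R ⋈[g=c] γ[x; MAX(e)→c](S))) → 4

|E| = 4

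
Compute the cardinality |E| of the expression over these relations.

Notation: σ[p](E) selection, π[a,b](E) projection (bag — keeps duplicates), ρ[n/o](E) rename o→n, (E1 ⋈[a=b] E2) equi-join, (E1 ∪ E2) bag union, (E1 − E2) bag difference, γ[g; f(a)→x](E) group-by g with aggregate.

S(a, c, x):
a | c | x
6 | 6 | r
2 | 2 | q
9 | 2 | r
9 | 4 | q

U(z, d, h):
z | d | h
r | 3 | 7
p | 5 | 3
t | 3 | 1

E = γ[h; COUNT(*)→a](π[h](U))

Stepwise |·|:
  U → 3
  π[h](U) → 3
  γ[h; COUNT(*)→a](π[h](U)) → 3

|E| = 3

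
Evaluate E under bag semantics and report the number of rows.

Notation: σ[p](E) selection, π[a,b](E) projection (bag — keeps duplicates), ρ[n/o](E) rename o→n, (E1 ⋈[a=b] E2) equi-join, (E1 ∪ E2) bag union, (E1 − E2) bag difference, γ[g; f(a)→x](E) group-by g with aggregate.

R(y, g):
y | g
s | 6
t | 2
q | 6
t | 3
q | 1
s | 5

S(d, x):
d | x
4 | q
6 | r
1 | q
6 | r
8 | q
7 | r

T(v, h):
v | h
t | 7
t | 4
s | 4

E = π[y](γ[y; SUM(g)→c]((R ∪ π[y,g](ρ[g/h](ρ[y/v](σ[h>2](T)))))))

Stepwise |·|:
  R → 6
  T → 3
  σ[h>2](T) → 3
  ρ[y/v](σ[h>2](T)) → 3
  ρ[g/h](ρ[y/v](σ[h>2](T))) → 3
  π[y,g](ρ[g/h](ρ[y/v](σ[h>2](T)))) → 3
  (R ∪ π[y,g](ρ[g/h](ρ[y/v](σ[h>2](T))))) → 9
  γ[y; SUM(g)→c]((R ∪ π[y,g](ρ[g/h](ρ[y/v](σ[h>2](T)))))) → 3
  π[y](γ[y; SUM(g)→c]((R ∪ π[y,g](ρ[g/h](ρ[y/v](σ[h>2](T))))))) → 3

|E| = 3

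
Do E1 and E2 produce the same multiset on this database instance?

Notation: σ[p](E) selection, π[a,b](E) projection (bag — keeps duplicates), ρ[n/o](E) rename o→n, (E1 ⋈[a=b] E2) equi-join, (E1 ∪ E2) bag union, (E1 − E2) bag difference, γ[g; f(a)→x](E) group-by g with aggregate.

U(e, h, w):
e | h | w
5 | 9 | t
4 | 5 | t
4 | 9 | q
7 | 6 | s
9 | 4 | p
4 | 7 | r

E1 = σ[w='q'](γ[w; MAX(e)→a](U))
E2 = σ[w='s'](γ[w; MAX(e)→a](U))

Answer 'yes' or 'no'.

E1 stepwise |·|:
  U → 6
  γ[w; MAX(e)→a](U) → 5
  σ[w='q'](γ[w; MAX(e)→a](U)) → 1
E2 stepwise |·|:
  U → 6
  γ[w; MAX(e)→a](U) → 5
  σ[w='s'](γ[w; MAX(e)→a](U)) → 1

E1 result:
w | a
q | 4
E2 result:
w | a
s | 7
Witness: ('q', 4) appears 1× in E1 but 0× in E2.

no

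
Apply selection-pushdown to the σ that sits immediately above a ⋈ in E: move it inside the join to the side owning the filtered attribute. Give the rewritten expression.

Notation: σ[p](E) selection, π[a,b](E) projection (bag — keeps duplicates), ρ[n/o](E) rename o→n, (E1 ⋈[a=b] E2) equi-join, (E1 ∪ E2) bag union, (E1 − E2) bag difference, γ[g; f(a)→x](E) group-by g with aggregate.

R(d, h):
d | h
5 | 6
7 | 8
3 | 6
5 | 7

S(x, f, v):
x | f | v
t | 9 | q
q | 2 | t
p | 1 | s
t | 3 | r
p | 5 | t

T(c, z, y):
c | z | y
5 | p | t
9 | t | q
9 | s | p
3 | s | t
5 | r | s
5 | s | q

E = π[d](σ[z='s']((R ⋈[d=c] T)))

σ filters on z, owned by the right side.
E' = π[d]((R ⋈[d=c] σ[z='s'](T)))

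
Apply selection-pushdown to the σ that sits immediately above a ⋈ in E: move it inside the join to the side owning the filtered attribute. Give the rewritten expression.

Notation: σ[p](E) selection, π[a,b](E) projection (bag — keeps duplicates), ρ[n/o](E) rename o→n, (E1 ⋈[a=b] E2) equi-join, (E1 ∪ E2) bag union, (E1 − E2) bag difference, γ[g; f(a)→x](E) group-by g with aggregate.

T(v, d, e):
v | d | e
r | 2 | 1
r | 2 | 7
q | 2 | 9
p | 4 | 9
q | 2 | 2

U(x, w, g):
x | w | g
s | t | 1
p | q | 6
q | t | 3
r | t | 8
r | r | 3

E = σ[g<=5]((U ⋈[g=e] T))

σ filters on g, owned by the left side.
E' = (σ[g<=5](U) ⋈[g=e] T)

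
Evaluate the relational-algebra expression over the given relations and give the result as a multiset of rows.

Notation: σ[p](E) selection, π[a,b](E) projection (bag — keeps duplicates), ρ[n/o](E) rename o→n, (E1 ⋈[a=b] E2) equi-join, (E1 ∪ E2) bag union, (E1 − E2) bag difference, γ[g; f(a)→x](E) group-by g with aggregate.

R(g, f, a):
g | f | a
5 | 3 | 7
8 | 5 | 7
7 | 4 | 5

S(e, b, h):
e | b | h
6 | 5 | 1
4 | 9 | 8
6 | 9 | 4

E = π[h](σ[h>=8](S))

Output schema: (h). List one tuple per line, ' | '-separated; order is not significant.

Stepwise |·|:
  S → 3
  σ[h>=8](S) → 1
  π[h](σ[h>=8](S)) → 1

== RESULT ==
h
8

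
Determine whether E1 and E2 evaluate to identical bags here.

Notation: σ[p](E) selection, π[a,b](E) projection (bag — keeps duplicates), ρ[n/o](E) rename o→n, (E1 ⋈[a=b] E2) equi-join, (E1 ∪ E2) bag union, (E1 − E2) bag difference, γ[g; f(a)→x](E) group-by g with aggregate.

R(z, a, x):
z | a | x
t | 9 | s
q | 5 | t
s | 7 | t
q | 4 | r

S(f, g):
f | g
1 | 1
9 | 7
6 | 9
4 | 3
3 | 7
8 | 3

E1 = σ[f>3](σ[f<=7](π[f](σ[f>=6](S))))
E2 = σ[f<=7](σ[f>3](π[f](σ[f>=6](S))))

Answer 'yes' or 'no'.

E1 per-node cardinality:
  S → 6
  σ[f>=6](S) → 3
  π[f](σ[f>=6](S)) → 3
  σ[f<=7](π[f](σ[f>=6](S))) → 1
  σ[f>3](σ[f<=7](π[f](σ[f>=6](S)))) → 1
E2 per-node cardinality:
  S → 6
  σ[f>=6](S) → 3
  π[f](σ[f>=6](S)) → 3
  σ[f>3](π[f](σ[f>=6](S))) → 3
  σ[f<=7](σ[f>3](π[f](σ[f>=6](S)))) → 1

E1 and E2 produce the same multiset:
f
6

yes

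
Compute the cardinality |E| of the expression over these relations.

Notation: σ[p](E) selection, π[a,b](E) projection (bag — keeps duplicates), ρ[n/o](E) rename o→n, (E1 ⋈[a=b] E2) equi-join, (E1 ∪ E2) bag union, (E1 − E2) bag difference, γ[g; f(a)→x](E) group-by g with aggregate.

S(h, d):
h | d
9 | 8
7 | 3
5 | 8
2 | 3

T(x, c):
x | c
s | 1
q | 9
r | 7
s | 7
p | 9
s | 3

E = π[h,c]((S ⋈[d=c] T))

Per-node cardinality:
  S → 4
  T → 6
  (S ⋈[d=c] T) → 2
  π[h,c]((S ⋈[d=c] T)) → 2

|E| = 2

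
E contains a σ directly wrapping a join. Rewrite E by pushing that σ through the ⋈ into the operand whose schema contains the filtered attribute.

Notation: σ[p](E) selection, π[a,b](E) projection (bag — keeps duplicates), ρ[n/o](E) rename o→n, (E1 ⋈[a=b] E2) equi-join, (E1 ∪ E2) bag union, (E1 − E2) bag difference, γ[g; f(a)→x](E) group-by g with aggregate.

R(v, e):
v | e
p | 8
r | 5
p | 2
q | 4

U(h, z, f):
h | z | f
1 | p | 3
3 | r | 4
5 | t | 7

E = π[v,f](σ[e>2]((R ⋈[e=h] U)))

σ filters on e, owned by the left side.
E' = π[v,f]((σ[e>2](R) ⋈[e=h] U))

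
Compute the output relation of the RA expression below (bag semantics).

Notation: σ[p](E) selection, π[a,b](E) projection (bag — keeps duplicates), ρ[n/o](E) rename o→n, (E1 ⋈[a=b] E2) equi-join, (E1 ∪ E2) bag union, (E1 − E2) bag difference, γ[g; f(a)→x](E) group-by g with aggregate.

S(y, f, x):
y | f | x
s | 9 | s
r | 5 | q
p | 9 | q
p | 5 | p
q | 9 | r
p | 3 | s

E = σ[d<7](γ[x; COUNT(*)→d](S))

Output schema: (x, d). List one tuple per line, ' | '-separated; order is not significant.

Stepwise |·|:
  S → 6
  γ[x; COUNT(*)→d](S) → 4
  σ[d<7](γ[x; COUNT(*)→d](S)) → 4

== RESULT ==
x | d
p | 1
q | 2
r | 1
s | 2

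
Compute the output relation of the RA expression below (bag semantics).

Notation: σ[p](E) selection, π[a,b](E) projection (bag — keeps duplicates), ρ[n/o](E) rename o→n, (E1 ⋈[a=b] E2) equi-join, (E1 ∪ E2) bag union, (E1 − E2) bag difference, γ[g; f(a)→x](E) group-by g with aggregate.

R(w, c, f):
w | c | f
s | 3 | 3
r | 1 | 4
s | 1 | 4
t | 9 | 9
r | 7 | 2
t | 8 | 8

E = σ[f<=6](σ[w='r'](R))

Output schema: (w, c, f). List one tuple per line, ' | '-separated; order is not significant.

Per-node cardinality:
  R → 6
  σ[w='r'](R) → 2
  σ[f<=6](σ[w='r'](R)) → 2

== RESULT ==
w | c | f
r | 1 | 4
r | 7 | 2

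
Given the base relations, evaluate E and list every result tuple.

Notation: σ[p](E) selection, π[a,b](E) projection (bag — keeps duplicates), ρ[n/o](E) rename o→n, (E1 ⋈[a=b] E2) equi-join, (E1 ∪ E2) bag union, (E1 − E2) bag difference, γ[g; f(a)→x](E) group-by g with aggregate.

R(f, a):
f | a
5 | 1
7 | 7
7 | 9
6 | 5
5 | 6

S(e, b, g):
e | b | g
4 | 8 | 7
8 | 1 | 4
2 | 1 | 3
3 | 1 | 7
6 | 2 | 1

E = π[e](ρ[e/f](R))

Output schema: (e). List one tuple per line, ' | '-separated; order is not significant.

Per-node cardinality:
  R → 5
  ρ[e/f](R) → 5
  π[e](ρ[e/f](R)) → 5

== RESULT ==
e
5
5
6
7
7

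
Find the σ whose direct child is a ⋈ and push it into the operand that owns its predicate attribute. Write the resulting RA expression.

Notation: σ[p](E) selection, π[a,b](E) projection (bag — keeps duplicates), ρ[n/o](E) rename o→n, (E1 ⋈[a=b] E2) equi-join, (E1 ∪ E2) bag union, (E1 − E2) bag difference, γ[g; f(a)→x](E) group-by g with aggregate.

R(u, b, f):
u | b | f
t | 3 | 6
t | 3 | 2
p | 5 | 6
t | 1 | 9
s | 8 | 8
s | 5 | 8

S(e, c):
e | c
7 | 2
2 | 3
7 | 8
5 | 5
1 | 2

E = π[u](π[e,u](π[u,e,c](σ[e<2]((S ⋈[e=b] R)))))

σ filters on e, owned by the left side.
E' = π[u](π[e,u](π[u,e,c]((σ[e<2](S) ⋈[e=b] R))))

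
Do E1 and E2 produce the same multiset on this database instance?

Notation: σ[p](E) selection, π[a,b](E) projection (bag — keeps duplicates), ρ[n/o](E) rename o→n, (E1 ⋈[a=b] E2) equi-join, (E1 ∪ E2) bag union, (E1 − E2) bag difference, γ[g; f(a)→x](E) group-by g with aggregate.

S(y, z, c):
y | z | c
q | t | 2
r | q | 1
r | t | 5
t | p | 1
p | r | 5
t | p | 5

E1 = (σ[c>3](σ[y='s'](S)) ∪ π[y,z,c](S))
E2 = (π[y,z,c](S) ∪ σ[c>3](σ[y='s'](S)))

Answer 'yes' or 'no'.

E1 row counts bottom-up:
  S → 6
  σ[y='s'](S) → 0
  σ[c>3](σ[y='s'](S)) → 0
  S → 6
  π[y,z,c](S) → 6
  (σ[c>3](σ[y='s'](S)) ∪ π[y,z,c](S)) → 6
E2 row counts bottom-up:
  S → 6
  π[y,z,c](S) → 6
  S → 6
  σ[y='s'](S) → 0
  σ[c>3](σ[y='s'](S)) → 0
  (π[y,z,c](S) ∪ σ[c>3](σ[y='s'](S))) → 6

E1 and E2 produce the same multiset:
y | z | c
p | r | 5
q | t | 2
r | q | 1
r | t | 5
t | p | 1
t | p | 5

yes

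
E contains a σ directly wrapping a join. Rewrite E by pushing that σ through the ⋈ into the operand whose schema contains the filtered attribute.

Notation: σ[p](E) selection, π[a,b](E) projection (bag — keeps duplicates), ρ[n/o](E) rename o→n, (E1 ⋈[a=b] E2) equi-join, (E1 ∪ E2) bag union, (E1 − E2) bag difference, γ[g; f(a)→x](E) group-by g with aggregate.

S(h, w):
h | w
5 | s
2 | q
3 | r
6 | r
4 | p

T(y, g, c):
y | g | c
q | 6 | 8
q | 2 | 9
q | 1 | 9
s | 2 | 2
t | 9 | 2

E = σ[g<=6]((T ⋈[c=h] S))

σ filters on g, owned by the left side.
E' = (σ[g<=6](T) ⋈[c=h] S)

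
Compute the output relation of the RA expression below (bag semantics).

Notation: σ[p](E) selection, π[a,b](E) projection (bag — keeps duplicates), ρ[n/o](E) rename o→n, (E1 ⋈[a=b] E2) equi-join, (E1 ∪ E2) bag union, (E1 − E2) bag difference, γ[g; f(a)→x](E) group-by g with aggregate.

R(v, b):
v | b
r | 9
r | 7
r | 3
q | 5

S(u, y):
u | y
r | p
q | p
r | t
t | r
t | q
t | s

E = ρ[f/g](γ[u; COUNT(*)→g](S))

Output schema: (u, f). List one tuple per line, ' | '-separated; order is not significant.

Subexpression sizes:
  S → 6
  γ[u; COUNT(*)→g](S) → 3
  ρ[f/g](γ[u; COUNT(*)→g](S)) → 3

== RESULT ==
u | f
q | 1
r | 2
t | 3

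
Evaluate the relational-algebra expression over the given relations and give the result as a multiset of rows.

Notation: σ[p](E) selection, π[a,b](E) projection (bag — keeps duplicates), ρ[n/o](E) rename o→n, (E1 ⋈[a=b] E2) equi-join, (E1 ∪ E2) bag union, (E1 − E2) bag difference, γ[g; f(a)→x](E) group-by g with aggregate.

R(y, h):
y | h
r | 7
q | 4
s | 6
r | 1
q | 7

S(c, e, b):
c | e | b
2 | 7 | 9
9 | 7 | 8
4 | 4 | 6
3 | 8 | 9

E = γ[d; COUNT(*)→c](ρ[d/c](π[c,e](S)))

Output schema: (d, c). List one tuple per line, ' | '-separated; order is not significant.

Stepwise |·|:
  S → 4
  π[c,e](S) → 4
  ρ[d/c](π[c,e](S)) → 4
  γ[d; COUNT(*)→c](ρ[d/c](π[c,e](S))) → 4

== RESULT ==
d | c
2 | 1
3 | 1
4 | 1
9 | 1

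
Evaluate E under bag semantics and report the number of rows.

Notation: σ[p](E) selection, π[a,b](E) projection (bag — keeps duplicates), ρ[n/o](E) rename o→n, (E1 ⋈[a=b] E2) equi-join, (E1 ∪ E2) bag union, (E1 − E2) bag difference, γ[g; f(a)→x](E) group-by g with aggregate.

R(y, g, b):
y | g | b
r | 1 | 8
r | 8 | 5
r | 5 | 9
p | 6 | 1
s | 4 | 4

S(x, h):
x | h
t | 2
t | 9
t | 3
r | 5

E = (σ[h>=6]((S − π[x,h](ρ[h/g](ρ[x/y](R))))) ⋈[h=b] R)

Row counts bottom-up:
  S → 4
  R → 5
  ρ[x/y](R) → 5
  ρ[h/g](ρ[x/y](R)) → 5
  π[x,h](ρ[h/g](ρ[x/y](R))) → 5
  (S − π[x,h](ρ[h/g](ρ[x/y](R)))) → 3
  σ[h>=6]((S − π[x,h](ρ[h/g](ρ[x/y](R))))) → 1
  R → 5
  (σ[h>=6]((S − π[x,h](ρ[h/g](ρ[x/y](R))))) ⋈[h=b] R) → 1

|E| = 1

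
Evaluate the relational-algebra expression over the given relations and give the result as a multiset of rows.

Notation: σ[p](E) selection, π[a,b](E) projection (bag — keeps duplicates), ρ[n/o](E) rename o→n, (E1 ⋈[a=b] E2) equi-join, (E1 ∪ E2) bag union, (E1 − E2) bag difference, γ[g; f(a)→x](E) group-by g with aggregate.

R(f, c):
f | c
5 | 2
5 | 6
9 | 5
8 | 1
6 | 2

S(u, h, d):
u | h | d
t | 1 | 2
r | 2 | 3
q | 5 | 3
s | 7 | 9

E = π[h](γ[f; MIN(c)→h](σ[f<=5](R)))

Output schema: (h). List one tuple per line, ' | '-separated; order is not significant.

Row counts bottom-up:
  R → 5
  σ[f<=5](R) → 2
  γ[f; MIN(c)→h](σ[f<=5](R)) → 1
  π[h](γ[f; MIN(c)→h](σ[f<=5](R))) → 1

== RESULT ==
h
2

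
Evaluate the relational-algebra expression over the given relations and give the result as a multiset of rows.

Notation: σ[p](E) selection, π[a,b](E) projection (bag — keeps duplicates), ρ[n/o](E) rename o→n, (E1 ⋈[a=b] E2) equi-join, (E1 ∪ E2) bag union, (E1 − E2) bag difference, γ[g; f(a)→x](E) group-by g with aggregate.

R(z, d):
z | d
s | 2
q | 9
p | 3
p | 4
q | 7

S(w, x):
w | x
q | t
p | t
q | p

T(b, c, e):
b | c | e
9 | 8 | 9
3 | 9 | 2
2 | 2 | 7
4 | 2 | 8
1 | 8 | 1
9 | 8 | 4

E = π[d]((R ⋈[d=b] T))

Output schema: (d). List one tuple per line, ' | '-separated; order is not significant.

Row counts bottom-up:
  R → 5
  T → 6
  (R ⋈[d=b] T) → 5
  π[d]((R ⋈[d=b] T)) → 5

== RESULT ==
d
2
3
4
9
9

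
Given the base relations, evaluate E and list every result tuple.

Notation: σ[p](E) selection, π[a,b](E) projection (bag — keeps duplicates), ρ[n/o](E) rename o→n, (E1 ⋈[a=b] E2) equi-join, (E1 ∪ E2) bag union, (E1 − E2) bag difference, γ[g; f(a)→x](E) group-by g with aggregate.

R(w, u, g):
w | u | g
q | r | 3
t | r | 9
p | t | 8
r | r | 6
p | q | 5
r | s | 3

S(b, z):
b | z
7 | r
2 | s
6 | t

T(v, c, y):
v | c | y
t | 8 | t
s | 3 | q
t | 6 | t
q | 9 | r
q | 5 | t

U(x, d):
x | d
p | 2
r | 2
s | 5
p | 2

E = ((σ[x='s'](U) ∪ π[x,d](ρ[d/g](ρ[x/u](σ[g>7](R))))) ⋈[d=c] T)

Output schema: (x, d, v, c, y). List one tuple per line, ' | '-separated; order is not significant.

Row counts bottom-up:
  U → 4
  σ[x='s'](U) → 1
  R → 6
  σ[g>7](R) → 2
  ρ[x/u](σ[g>7](R)) → 2
  ρ[d/g](ρ[x/u](σ[g>7](R))) → 2
  π[x,d](ρ[d/g](ρ[x/u](σ[g>7](R)))) → 2
  (σ[x='s'](U) ∪ π[x,d](ρ[d/g](ρ[x/u](σ[g>7](R))))) → 3
  T → 5
  ((σ[x='s'](U) ∪ π[x,d](ρ[d/g](ρ[x/u](σ[g>7](R))))) ⋈[d=c] T) → 3

== RESULT ==
x | d | v | c | y
r | 9 | q | 9 | r
s | 5 | q | 5 | t
t | 8 | t | 8 | t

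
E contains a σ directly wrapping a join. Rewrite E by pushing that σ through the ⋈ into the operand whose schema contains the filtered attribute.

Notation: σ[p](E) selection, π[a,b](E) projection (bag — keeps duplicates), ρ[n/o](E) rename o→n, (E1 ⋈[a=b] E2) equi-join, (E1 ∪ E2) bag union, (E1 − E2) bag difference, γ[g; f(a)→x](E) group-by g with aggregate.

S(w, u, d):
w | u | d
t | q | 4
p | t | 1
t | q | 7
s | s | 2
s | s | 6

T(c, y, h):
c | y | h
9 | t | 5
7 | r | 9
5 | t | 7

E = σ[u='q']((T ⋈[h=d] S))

σ filters on u, owned by the right side.
E' = (T ⋈[h=d] σ[u='q'](S))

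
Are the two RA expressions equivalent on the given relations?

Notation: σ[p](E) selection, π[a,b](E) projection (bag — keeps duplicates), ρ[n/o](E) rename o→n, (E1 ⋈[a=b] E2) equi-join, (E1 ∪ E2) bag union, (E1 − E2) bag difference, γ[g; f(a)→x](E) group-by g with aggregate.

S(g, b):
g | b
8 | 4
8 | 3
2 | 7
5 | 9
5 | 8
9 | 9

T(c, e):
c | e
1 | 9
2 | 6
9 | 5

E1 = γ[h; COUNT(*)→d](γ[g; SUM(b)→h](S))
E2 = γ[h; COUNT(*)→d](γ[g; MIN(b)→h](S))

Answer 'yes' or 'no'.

E1 per-node cardinality:
  S → 6
  γ[g; SUM(b)→h](S) → 4
  γ[h; COUNT(*)→d](γ[g; SUM(b)→h](S)) → 3
E2 per-node cardinality:
  S → 6
  γ[g; MIN(b)→h](S) → 4
  γ[h; COUNT(*)→d](γ[g; MIN(b)→h](S)) → 4

E1 result:
h | d
7 | 2
9 | 1
17 | 1
E2 result:
h | d
3 | 1
7 | 1
8 | 1
9 | 1
Witness: (17, 1) appears 1× in E1 but 0× in E2.

no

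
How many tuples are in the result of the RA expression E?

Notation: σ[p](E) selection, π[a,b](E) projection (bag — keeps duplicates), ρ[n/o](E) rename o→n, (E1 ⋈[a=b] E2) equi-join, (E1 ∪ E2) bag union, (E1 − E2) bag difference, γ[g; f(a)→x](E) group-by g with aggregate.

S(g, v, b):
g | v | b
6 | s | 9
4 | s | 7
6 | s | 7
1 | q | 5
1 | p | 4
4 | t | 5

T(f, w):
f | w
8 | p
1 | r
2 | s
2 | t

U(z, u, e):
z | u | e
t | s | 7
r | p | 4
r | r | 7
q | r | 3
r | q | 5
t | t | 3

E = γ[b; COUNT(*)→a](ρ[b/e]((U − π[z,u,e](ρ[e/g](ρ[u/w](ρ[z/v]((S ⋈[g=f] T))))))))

Subexpression sizes:
  U → 6
  S → 6
  T → 4
  (S ⋈[g=f] T) → 2
  ρ[z/v]((S ⋈[g=f] T)) → 2
  ρ[u/w](ρ[z/v]((S ⋈[g=f] T))) → 2
  ρ[e/g](ρ[u/w](ρ[z/v]((S ⋈[g=f] T)))) → 2
  π[z,u,e](ρ[e/g](ρ[u/w](ρ[z/v]((S ⋈[g=f] T))))) → 2
  (U − π[z,u,e](ρ[e/g](ρ[u/w](ρ[z/v]((S ⋈[g=f] T)))))) → 6
  ρ[b/e]((U − π[z,u,e](ρ[e/g](ρ[u/w](ρ[z/v]((S ⋈[g=f] T))))))) → 6
  γ[b; COUNT(*)→a](ρ[b/e]((U − π[z,u,e](ρ[e/g](ρ[u/w](ρ[z/v]((S ⋈[g=f] T)))))))) → 4

|E| = 4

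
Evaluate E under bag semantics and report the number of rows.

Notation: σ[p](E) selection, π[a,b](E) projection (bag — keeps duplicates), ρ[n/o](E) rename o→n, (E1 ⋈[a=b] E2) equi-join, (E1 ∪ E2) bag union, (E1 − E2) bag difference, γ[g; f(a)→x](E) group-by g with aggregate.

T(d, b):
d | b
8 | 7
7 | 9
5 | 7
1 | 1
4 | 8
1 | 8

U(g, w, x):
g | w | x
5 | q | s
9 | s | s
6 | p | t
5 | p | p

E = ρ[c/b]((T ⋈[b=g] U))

Row counts bottom-up:
  T → 6
  U → 4
  (T ⋈[b=g] U) → 1
  ρ[c/b]((T ⋈[b=g] U)) → 1

|E| = 1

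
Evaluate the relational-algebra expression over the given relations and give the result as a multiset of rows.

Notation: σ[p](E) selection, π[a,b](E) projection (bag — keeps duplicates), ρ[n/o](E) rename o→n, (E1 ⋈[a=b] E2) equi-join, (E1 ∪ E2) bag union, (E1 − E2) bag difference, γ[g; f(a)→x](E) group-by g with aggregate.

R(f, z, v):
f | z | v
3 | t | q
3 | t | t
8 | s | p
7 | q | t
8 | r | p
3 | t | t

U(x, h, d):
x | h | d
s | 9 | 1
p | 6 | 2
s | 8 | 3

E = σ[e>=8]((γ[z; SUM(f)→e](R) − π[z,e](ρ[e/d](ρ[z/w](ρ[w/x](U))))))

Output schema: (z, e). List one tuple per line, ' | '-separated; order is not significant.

Subexpression sizes:
  R → 6
  γ[z; SUM(f)→e](R) → 4
  U → 3
  ρ[w/x](U) → 3
  ρ[z/w](ρ[w/x](U)) → 3
  ρ[e/d](ρ[z/w](ρ[w/x](U))) → 3
  π[z,e](ρ[e/d](ρ[z/w](ρ[w/x](U)))) → 3
  (γ[z; SUM(f)→e](R) − π[z,e](ρ[e/d](ρ[z/w](ρ[w/x](U))))) → 4
  σ[e>=8]((γ[z; SUM(f)→e](R) − π[z,e](ρ[e/d](ρ[z/w](ρ[w/x](U)))))) → 3

== RESULT ==
z | e
r | 8
s | 8
t | 9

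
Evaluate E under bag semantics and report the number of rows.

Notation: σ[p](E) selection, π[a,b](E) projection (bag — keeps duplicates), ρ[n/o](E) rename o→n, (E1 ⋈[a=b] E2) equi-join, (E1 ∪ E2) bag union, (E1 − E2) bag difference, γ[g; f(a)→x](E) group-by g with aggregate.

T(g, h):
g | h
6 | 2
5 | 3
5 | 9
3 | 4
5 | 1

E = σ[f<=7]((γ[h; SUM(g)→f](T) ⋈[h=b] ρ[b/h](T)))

Per-node cardinality:
  T → 5
  γ[h; SUM(g)→f](T) → 5
  T → 5
  ρ[b/h](T) → 5
  (γ[h; SUM(g)→f](T) ⋈[h=b] ρ[b/h](T)) → 5
  σ[f<=7]((γ[h; SUM(g)→f](T) ⋈[h=b] ρ[b/h](T))) → 5

|E| = 5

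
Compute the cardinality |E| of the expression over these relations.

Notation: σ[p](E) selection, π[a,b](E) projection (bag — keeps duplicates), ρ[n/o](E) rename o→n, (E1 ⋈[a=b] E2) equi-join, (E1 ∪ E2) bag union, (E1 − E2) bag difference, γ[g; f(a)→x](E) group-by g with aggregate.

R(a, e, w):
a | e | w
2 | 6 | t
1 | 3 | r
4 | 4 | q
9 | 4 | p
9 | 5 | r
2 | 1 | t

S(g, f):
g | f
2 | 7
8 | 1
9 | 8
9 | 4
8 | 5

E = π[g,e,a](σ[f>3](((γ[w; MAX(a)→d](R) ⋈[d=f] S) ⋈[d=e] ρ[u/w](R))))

Stepwise |·|:
  R → 6
  γ[w; MAX(a)→d](R) → 4
  S → 5
  (γ[w; MAX(a)→d](R) ⋈[d=f] S) → 1
  R → 6
  ρ[u/w](R) → 6
  ((γ[w; MAX(a)→d](R) ⋈[d=f] S) ⋈[d=e] ρ[u/w](R)) → 2
  σ[f>3](((γ[w; MAX(a)→d](R) ⋈[d=f] S) ⋈[d=e] ρ[u/w](R))) → 2
  π[g,e,a](σ[f>3](((γ[w; MAX(a)→d](R) ⋈[d=f] S) ⋈[d=e] ρ[u/w](R)))) → 2

|E| = 2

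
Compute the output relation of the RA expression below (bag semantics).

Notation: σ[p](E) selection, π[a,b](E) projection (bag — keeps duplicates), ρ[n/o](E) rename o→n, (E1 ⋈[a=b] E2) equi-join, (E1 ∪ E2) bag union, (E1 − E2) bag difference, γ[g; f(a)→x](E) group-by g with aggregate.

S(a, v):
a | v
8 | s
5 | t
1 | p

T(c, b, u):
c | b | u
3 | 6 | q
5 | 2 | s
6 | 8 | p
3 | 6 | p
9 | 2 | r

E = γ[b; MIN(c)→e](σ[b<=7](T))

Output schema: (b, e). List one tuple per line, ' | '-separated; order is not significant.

Row counts bottom-up:
  T → 5
  σ[b<=7](T) → 4
  γ[b; MIN(c)→e](σ[b<=7](T)) → 2

== RESULT ==
b | e
2 | 5
6 | 3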